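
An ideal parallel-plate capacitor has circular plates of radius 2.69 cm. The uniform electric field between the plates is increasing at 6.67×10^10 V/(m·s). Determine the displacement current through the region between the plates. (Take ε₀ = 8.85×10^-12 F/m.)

1.34×10^-3 A

I_d = ε₀ A (dE/dt) = (8.85×10^-12)(2.273×10^-3 m²)(6.67×10^10) = 1.34×10^-3 A.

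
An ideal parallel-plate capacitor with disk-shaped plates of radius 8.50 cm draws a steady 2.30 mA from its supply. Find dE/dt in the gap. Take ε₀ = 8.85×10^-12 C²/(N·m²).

1.14×10^10 V/(m·s)

By continuity, I_d in the gap equals the 2.30 mA flowing in the wire.
Since I_d = ε₀ A dE/dt, dE/dt = I_d/(ε₀A) = (2.30×10^-3)/((8.85×10^-12)(0.02270)) = 1.14×10^10 V/(m·s).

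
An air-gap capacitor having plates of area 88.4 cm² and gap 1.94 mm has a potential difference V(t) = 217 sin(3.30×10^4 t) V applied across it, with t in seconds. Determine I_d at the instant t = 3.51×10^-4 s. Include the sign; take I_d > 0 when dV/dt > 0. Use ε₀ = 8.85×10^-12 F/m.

1.60×10^-4 A

C = ε₀A/d = (8.85×10^-12)(8.84×10^-3)/(1.94×10^-3) = 4.033×10^-11 F. dV/dt = V₀ω·cos(ωt); at ωt = 11.583 rad this factor is 0.5542.
I_d = C dV/dt = (4.033×10^-11)(217)(3.30×10^4)(0.5542) = 1.60×10^-4 A.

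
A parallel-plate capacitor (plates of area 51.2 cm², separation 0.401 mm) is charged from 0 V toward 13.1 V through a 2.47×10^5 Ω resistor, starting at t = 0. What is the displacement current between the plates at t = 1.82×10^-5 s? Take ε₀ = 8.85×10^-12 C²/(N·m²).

2.76×10^-5 A

C = ε₀A/d = (8.85×10^-12)(5.12×10^-3)/(4.01×10^-4) = 1.130×10^-10 F, so τ = RC = 2.791×10^-5 s.
The conduction current is I(t) = (V₀/R) e^(−t/τ), and the displacement current between the plates equals it.
t/τ = 0.6521; I_d = (13.1/2.47×10^5) · e^(−0.6521) = (5.304×10^-5)(0.5210) = 2.76×10^-5 A.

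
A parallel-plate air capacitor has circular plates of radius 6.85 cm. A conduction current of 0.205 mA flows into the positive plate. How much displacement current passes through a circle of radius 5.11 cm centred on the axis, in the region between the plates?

1.14×10^-4 A

By continuity the displacement current in the gap matches the conduction current: I_d = 2.05×10^-4 A.
Since J_d is uniform, the enclosed fraction is (r/R)² = 0.5565, giving I_d,enc = 1.14×10^-4 A.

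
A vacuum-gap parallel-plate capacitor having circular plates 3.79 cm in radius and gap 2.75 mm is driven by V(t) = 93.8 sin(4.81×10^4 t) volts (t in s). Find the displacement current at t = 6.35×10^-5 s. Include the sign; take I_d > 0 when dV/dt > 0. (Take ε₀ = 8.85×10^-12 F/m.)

dE/dt = (V₀ω/d)·cos(ωt) with ωt = 3.05435 rad: (93.8)(4.81×10^4)(-0.9962)/(2.75×10^-3) = -1.634×10^9 V/(m·s).
I_d = ε₀ A dE/dt = (8.85×10^-12)(4.513×10^-3)(-1.634×10^9) = -6.53×10^-5 A.

-6.53×10^-5 A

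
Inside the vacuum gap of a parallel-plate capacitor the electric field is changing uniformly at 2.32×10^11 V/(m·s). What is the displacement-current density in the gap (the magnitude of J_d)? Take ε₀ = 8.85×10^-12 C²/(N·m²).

J_d = ε₀ ∂E/∂t, so J_d = 2.05 A/m².

2.05 A/m²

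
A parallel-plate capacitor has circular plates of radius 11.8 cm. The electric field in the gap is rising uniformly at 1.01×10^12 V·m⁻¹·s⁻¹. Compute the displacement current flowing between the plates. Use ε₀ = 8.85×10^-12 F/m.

The displacement current is ε₀ times dΦ_E/dt = ε₀ A dE/dt = (8.85×10^-12)(0.04374)(1.01×10^12) = 0.391 A.

0.391 A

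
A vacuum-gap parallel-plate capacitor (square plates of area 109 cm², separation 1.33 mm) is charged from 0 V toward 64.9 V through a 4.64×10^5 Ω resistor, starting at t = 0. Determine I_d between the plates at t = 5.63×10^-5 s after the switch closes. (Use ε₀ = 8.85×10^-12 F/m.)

2.63×10^-5 A

C = ε₀A/d = (8.85×10^-12)(0.0109)/(1.33×10^-3) = 7.253×10^-11 F and τ = RC = 3.365×10^-5 s. I_d in the gap equals the RC charging current.
I_d(t) = (V₀/R) e^(−t/τ) = 1.399×10^-4 · e^(−1.673) = 2.63×10^-5 A.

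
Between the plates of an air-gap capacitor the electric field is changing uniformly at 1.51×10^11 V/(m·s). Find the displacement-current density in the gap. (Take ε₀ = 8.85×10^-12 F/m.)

The displacement-current density is ε₀ ∂E/∂t = (8.85×10^-12)(1.51×10^11) = 1.34 A/m².

1.34 A/m²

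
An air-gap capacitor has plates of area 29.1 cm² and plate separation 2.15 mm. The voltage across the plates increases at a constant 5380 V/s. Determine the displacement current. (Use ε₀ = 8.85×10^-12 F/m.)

6.44×10^-8 A

The field between the plates is E = V/d, so dE/dt = (5380)/(2.15×10^-3 m) = 2.502×10^6 V/(m·s).
I_d = ε₀ A (dE/dt) = (8.85×10^-12)(2.91×10^-3)(2.502×10^6) = 6.44×10^-8 A.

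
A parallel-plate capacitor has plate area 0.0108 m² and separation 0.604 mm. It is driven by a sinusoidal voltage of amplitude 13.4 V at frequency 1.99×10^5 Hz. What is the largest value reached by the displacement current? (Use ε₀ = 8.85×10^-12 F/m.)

2.65×10^-3 A

(dE/dt)_max = V₀ω/d = 2.773×10^10 V/(m·s); ω = 2πf = 1.250×10^6 rad/s.
I_d,max = ε₀ A (dE/dt)_max = (8.85×10^-12)(0.0108)(2.773×10^10) = 2.65×10^-3 A.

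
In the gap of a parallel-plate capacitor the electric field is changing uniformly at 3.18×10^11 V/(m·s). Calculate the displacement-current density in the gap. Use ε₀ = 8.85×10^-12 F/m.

2.81 A/m²

J_d = ε₀ ∂E/∂t, so J_d = 2.81 A/m².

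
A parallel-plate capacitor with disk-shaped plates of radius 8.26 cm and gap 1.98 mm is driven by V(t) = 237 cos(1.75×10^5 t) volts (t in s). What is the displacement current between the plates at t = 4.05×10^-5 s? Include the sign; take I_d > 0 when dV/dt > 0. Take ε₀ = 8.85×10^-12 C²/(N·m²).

-2.86×10^-3 A

dV/dt = (237)(1.75×10^5)·−sin(7.0875) = -2.988×10^7 V/s.
I_d = C dV/dt with C = ε₀A/d = (8.85×10^-12)(0.02143)/(1.98×10^-3) = 9.579×10^-11 F, so I_d = (9.579×10^-11)(-2.988×10^7) = -2.86×10^-3 A.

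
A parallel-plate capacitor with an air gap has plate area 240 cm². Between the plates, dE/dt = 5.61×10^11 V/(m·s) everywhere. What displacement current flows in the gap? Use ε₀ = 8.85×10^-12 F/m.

With a uniform field, Φ_E = EA, so I_d = ε₀ A dE/dt = 0.119 A.

0.119 A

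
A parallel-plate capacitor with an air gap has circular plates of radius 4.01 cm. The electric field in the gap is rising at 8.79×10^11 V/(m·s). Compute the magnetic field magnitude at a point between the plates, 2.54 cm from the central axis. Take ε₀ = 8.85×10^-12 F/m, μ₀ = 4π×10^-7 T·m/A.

I_d = ε₀ dΦ_E/dt = ε₀ πR² (dE/dt) = (8.85×10^-12)(5.052×10^-3)(8.79×10^11) = 0.03930 A through the full plate area.
For r < R the Ampère–Maxwell law gives B(2πr) = μ₀ I_d (r²/R²), so B = μ₀ I_d r/(2πR²) = (4π×10^-7)(0.03930)(0.0254)/(2π·0.0401²) = 1.24×10^-7 T.

1.24×10^-7 T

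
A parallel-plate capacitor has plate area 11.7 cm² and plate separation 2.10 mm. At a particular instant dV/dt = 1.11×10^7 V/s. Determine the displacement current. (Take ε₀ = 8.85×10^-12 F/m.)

E = V/d so dE/dt = (dV/dt)/d = 5.286×10^9 V/(m·s), and I_d = ε₀ A dE/dt = (8.85×10^-12)(1.17×10^-3)(5.286×10^9) = 5.47×10^-5 A.

5.47×10^-5 A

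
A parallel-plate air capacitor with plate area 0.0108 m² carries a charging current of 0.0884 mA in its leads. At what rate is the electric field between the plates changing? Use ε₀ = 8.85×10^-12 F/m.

9.25×10^8 V/(m·s)

By continuity, I_d in the gap equals the 0.0884 mA flowing in the wire.
Inverting I_d = ε₀ A dE/dt gives dE/dt = 8.84×10^-5 / (8.85×10^-12 · 0.0108) = 9.25×10^8 V/(m·s).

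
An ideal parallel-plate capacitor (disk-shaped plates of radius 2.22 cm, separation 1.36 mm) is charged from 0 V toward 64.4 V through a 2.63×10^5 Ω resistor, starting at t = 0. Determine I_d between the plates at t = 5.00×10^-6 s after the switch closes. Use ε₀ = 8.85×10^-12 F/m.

C = ε₀A/d = (8.85×10^-12)(1.548×10^-3)/(1.36×10^-3) = 1.007×10^-11 F and τ = RC = 2.648×10^-6 s. I_d in the gap equals the RC charging current.
I_d(t) = (V₀/R) e^(−t/τ) = 2.449×10^-4 · e^(−1.888) = 3.71×10^-5 A.

3.71×10^-5 A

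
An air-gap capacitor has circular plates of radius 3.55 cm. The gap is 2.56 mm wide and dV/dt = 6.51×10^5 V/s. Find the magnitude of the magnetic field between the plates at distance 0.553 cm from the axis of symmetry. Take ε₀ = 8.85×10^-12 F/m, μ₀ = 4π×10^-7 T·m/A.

I_d = C dV/dt with C = ε₀πR²/d = 1.369×10^-11 F, so I_d = (1.369×10^-11)(6.51×10^5) = 8.912×10^-6 A.
For r < R the Ampère–Maxwell law gives B(2πr) = μ₀ I_d (r²/R²), so B = μ₀ I_d r/(2πR²) = (4π×10^-7)(8.912×10^-6)(5.53×10^-3)/(2π·0.0355²) = 7.82×10^-12 T.

7.82×10^-12 T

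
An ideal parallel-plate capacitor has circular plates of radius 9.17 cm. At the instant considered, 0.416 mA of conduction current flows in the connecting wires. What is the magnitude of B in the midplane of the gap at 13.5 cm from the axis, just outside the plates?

6.16×10^-10 T

No conduction current crosses the gap, so I_d there equals the 4.16×10^-4 A in the leads.
With r > R the enclosed displacement current is the full I_d; B = μ₀ I_d / (2πr) = 6.16×10^-10 T.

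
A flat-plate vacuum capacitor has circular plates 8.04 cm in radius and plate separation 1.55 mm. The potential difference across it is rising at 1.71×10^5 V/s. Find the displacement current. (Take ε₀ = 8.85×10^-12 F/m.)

E = V/d so dE/dt = (dV/dt)/d = 1.103×10^8 V/(m·s), and I_d = ε₀ A dE/dt = (8.85×10^-12)(0.02031)(1.103×10^8) = 1.98×10^-5 A.

1.98×10^-5 A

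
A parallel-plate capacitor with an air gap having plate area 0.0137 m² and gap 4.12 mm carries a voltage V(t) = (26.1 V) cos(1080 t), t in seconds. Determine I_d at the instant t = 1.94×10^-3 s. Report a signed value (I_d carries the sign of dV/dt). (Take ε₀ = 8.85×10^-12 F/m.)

-7.18×10^-7 A

dE/dt = (V₀ω/d)·−sin(ωt) with ωt = 2.0952 rad: (26.1)(1080)(-0.8656)/(4.12×10^-3) = -5.922×10^6 V/(m·s).
I_d = ε₀ A dE/dt = (8.85×10^-12)(0.0137)(-5.922×10^6) = -7.18×10^-7 A.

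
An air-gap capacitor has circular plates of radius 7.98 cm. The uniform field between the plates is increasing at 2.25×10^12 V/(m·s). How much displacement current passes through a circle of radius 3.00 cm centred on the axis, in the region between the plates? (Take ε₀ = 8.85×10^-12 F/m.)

I_d = ε₀ dΦ_E/dt = ε₀ πR² (dE/dt) = (8.85×10^-12)(0.02001)(2.25×10^12) = 0.3984 A through the full plate area.
Since J_d is uniform, the enclosed fraction is (r/R)² = 0.1413, giving I_d,enc = 0.0563 A.

0.0563 A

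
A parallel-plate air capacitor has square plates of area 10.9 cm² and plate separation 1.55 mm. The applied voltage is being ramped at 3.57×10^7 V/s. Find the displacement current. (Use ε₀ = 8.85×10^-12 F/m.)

2.22×10^-4 A

C = ε₀A/d = (8.85×10^-12)(1.09×10^-3)/(1.55×10^-3) = 6.224×10^-12 F.
I_d = C dV/dt = (6.224×10^-12)(3.57×10^7) = 2.22×10^-4 A.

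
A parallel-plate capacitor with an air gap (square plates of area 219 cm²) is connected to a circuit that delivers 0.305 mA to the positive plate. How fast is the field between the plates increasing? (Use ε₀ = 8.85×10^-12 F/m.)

1.57×10^9 V/(m·s)

The displacement current between the plates equals the conduction current, I_d = 0.305 mA.
Since I_d = ε₀ A dE/dt, dE/dt = I_d/(ε₀A) = (3.05×10^-4)/((8.85×10^-12)(0.0219)) = 1.57×10^9 V/(m·s).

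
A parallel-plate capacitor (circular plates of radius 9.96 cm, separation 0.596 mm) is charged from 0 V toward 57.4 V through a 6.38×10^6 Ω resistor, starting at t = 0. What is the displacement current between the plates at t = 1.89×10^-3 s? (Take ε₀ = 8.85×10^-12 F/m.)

4.74×10^-6 A

C = ε₀A/d = (8.85×10^-12)(0.03117)/(5.96×10^-4) = 4.628×10^-10 F and τ = RC = 2.953×10^-3 s. I_d in the gap equals the RC charging current.
I_d(t) = (V₀/R) e^(−t/τ) = 8.997×10^-6 · e^(−0.6400) = 4.74×10^-6 A.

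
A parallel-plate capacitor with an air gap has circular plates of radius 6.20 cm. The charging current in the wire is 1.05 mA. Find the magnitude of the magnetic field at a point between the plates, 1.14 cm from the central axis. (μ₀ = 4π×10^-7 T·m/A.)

6.23×10^-10 T

By continuity the displacement current in the gap matches the conduction current: I_d = 1.05×10^-3 A.
An Ampèrian loop of radius r encloses a fraction (r/R)² of I_d. Then B·2πr = μ₀ I_d (r/R)², giving B = μ₀ I_d r/(2πR²) = 6.23×10^-10 T.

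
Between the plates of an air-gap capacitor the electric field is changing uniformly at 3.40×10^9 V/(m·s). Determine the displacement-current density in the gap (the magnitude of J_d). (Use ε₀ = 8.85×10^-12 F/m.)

0.0301 A/m²

J_d = ε₀ dE/dt = (8.85×10^-12)(3.40×10^9) = 0.0301 A/m².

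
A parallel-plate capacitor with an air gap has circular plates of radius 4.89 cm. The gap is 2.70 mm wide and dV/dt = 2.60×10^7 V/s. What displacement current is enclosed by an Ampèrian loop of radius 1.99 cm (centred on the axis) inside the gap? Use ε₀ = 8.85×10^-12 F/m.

1.06×10^-4 A

dE/dt = (dV/dt)/d = 9.630×10^9 V/(m·s); I_d = ε₀(πR²)(dE/dt) = (8.85×10^-12)(7.512×10^-3)(9.630×10^9) = 6.402×10^-4 A.
Since J_d is uniform, the enclosed fraction is (r/R)² = 0.1656, giving I_d,enc = 1.06×10^-4 A.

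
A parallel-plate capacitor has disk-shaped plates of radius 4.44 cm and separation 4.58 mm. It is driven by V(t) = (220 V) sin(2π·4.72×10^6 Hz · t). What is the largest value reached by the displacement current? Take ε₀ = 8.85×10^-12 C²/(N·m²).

0.0781 A

The displacement current equals the conduction current C dV/dt, which peaks at C V₀ ω.
With C = ε₀A/d = (8.85×10^-12)(6.193×10^-3)/(4.58×10^-3) = 1.197×10^-11 F and ω = 2πf = 2.966×10^7 rad/s, I_d,max = (1.197×10^-11)(220)(2.966×10^7) = 0.0781 A.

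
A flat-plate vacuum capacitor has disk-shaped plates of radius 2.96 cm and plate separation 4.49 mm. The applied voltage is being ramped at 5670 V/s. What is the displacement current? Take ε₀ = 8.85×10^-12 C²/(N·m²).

The displacement current equals the charging current C dV/dt. With C = ε₀A/d = (8.85×10^-12)(2.753×10^-3)/(4.49×10^-3) = 5.426×10^-12 F, I_d = (5.426×10^-12)(5670) = 3.08×10^-8 A.

3.08×10^-8 A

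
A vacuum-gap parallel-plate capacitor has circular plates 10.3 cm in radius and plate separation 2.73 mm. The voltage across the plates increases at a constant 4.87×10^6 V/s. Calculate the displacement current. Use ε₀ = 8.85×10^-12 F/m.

The displacement current equals the charging current C dV/dt. With C = ε₀A/d = (8.85×10^-12)(0.03333)/(2.73×10^-3) = 1.080×10^-10 F, I_d = (1.080×10^-10)(4.87×10^6) = 5.26×10^-4 A.

5.26×10^-4 A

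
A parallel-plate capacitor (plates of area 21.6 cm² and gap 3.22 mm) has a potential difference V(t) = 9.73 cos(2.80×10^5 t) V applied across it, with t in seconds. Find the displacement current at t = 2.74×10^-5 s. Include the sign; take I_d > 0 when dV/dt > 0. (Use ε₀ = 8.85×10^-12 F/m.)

C = ε₀A/d = (8.85×10^-12)(2.16×10^-3)/(3.22×10^-3) = 5.937×10^-12 F. dV/dt = V₀ω·−sin(ωt); at ωt = 7.672 rad this factor is -0.9835.
I_d = C dV/dt = (5.937×10^-12)(9.73)(2.80×10^5)(-0.9835) = -1.59×10^-5 A.

-1.59×10^-5 A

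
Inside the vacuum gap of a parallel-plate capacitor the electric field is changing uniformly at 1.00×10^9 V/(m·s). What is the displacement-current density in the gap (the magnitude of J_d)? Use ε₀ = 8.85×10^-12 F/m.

8.85×10^-3 A/m²

J_d = ε₀ dE/dt = (8.85×10^-12)(1.00×10^9) = 8.85×10^-3 A/m².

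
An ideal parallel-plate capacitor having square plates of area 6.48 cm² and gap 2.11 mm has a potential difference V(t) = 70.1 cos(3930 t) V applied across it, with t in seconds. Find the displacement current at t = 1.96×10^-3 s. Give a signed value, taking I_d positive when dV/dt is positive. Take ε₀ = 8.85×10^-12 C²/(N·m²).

C = ε₀A/d = (8.85×10^-12)(6.48×10^-4)/(2.11×10^-3) = 2.718×10^-12 F. dV/dt = V₀ω·−sin(ωt); at ωt = 7.7028 rad this factor is -0.9886.
I_d = C dV/dt = (2.718×10^-12)(70.1)(3930)(-0.9886) = -7.40×10^-7 A.

-7.40×10^-7 A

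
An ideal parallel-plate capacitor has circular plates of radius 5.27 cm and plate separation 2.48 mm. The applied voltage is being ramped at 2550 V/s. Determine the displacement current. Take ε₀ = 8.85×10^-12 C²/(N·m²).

The displacement current equals the charging current C dV/dt. With C = ε₀A/d = (8.85×10^-12)(8.725×10^-3)/(2.48×10^-3) = 3.114×10^-11 F, I_d = (3.114×10^-11)(2550) = 7.94×10^-8 A.

7.94×10^-8 A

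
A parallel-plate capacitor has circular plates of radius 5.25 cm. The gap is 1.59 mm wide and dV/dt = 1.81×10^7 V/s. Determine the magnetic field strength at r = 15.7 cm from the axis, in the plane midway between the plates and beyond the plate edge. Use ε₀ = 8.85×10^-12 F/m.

1.11×10^-9 T

I_d = C dV/dt with C = ε₀πR²/d = 4.820×10^-11 F, so I_d = (4.820×10^-11)(1.81×10^7) = 8.724×10^-4 A.
With r > R the enclosed displacement current is the full I_d; B = μ₀ I_d / (2πr) = 1.11×10^-9 T.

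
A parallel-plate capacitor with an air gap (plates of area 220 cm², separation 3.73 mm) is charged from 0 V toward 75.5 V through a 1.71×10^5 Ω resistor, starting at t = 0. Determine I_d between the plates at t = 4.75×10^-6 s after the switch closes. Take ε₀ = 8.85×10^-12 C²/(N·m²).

2.59×10^-4 A

With C = ε₀A/d = (8.85×10^-12)(0.0220)/(3.73×10^-3) = 5.220×10^-11 F, the time constant is τ = RC = 8.926×10^-6 s, so t/τ = 0.5322 and e^(−t/τ) = 0.5873.
I_d = I_cond = (V₀/R) e^(−t/τ) = (4.415×10^-4)(0.5873) = 2.59×10^-4 A.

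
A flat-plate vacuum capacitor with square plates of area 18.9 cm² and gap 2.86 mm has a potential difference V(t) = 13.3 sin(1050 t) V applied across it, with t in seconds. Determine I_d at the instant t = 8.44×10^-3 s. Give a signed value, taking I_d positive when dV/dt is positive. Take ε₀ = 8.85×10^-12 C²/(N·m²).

dE/dt = (V₀ω/d)·cos(ωt) with ωt = 8.862 rad: (13.3)(1050)(-0.8458)/(2.86×10^-3) = -4.130×10^6 V/(m·s).
I_d = ε₀ A dE/dt = (8.85×10^-12)(1.89×10^-3)(-4.130×10^6) = -6.91×10^-8 A.

-6.91×10^-8 A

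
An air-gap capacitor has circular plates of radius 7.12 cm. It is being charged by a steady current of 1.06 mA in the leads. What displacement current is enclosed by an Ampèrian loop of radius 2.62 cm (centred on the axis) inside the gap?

Between the plates the displacement current equals the wire current: I_d = 1.06 mA = 1.06×10^-3 A.
The field is uniform, so I_d,enc = I_d (r/R)² = (1.06×10^-3)(2.62/7.12)² = 1.44×10^-4 A.

1.44×10^-4 A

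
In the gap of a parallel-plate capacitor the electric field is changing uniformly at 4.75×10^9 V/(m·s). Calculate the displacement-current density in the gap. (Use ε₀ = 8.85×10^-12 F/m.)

J_d = ε₀ ∂E/∂t, so J_d = 0.0420 A/m².

0.0420 A/m²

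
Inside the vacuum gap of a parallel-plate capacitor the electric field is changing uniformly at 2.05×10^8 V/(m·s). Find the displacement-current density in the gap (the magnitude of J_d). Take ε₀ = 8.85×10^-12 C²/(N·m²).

1.81×10^-3 A/m²

J_d = ε₀ dE/dt = (8.85×10^-12)(2.05×10^8) = 1.81×10^-3 A/m².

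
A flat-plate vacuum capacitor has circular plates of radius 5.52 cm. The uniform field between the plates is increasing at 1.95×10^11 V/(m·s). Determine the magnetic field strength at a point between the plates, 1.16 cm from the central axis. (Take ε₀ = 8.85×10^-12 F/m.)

1.26×10^-8 T

Total displacement current: I_d = ε₀(πR²)(dE/dt) = (8.85×10^-12)(9.573×10^-3)(1.95×10^11) = 0.01652 A.
An Ampèrian loop of radius r encloses a fraction (r/R)² of I_d. Then B·2πr = μ₀ I_d (r/R)², giving B = μ₀ I_d r/(2πR²) = 1.26×10^-8 T.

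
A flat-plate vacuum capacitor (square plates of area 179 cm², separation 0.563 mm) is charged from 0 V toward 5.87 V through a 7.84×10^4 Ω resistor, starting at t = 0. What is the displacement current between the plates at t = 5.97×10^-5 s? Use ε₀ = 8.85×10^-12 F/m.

5.00×10^-6 A

C = ε₀A/d = (8.85×10^-12)(0.0179)/(5.63×10^-4) = 2.814×10^-10 F and τ = RC = 2.206×10^-5 s. I_d in the gap equals the RC charging current.
I_d(t) = (V₀/R) e^(−t/τ) = 7.487×10^-5 · e^(−2.706) = 5.00×10^-6 A.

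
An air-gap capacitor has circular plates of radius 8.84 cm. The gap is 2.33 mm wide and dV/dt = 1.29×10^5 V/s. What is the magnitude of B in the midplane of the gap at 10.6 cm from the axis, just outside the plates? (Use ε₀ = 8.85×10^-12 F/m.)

dE/dt = (dV/dt)/d = 5.536×10^7 V/(m·s); I_d = ε₀(πR²)(dE/dt) = (8.85×10^-12)(0.02455)(5.536×10^7) = 1.203×10^-5 A.
For r ≥ R the full I_d is enclosed: B = μ₀ I_d/(2πr) = (4π×10^-7)(1.203×10^-5)/(2π·0.106) = 2.27×10^-11 T.

2.27×10^-11 T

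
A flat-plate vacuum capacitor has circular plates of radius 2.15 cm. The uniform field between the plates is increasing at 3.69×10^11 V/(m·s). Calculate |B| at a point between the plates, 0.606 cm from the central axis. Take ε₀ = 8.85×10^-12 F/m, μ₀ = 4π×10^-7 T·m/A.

Total displacement current: I_d = ε₀(πR²)(dE/dt) = (8.85×10^-12)(1.452×10^-3)(3.69×10^11) = 4.742×10^-3 A.
For r < R the Ampère–Maxwell law gives B(2πr) = μ₀ I_d (r²/R²), so B = μ₀ I_d r/(2πR²) = (4π×10^-7)(4.742×10^-3)(6.06×10^-3)/(2π·0.0215²) = 1.24×10^-8 T.

1.24×10^-8 T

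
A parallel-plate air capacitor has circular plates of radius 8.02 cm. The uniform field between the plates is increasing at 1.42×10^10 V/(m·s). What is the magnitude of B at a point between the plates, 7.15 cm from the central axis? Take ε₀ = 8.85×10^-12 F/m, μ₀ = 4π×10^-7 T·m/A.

5.65×10^-9 T

I_d = ε₀ dΦ_E/dt = ε₀ πR² (dE/dt) = (8.85×10^-12)(0.02021)(1.42×10^10) = 2.540×10^-3 A through the full plate area.
∮B·dl = μ₀ I_d,enc with I_d,enc = I_d r²/R² = 2.019×10^-3 A; so B = μ₀ I_d,enc/(2πr) = 5.65×10^-9 T.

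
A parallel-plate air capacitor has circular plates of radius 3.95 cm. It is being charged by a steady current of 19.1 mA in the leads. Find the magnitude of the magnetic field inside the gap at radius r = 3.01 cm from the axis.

7.37×10^-8 T

No conduction current crosses the gap, so I_d there equals the 0.0191 A in the leads.
An Ampèrian loop of radius r encloses a fraction (r/R)² of I_d. Then B·2πr = μ₀ I_d (r/R)², giving B = μ₀ I_d r/(2πR²) = 7.37×10^-8 T.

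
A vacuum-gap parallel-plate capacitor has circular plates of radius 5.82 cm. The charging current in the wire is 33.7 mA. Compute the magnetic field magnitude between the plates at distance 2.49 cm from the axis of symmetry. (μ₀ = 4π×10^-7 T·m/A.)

4.95×10^-8 T

No conduction current crosses the gap, so I_d there equals the 0.0337 A in the leads.
An Ampèrian loop of radius r encloses a fraction (r/R)² of I_d. Then B·2πr = μ₀ I_d (r/R)², giving B = μ₀ I_d r/(2πR²) = 4.95×10^-8 T.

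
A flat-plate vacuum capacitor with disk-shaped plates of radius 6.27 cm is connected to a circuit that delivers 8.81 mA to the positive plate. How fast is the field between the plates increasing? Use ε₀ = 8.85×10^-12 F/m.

By continuity, I_d in the gap equals the 8.81 mA flowing in the wire.
Then dE/dt = I_d/(ε₀A) = 8.06×10^10 V/(m·s).

8.06×10^10 V/(m·s)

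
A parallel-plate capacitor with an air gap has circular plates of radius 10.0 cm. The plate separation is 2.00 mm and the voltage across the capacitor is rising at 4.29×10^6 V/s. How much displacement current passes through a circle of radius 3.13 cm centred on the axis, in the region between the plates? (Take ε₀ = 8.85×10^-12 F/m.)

5.84×10^-5 A

With E = V/d, dE/dt = 2.145×10^9 V/(m·s) and πR² = 0.03142 m², giving I_d = ε₀ πR² dE/dt = 5.965×10^-4 A.
The field is uniform, so I_d,enc = I_d (r/R)² = (5.965×10^-4)(3.13/10.0)² = 5.84×10^-5 A.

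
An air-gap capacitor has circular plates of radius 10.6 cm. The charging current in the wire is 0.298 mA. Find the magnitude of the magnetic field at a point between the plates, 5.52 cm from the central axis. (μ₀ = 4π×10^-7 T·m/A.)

By continuity the displacement current in the gap matches the conduction current: I_d = 2.98×10^-4 A.
∮B·dl = μ₀ I_d,enc with I_d,enc = I_d r²/R² = 8.081×10^-5 A; so B = μ₀ I_d,enc/(2πr) = 2.93×10^-10 T.

2.93×10^-10 T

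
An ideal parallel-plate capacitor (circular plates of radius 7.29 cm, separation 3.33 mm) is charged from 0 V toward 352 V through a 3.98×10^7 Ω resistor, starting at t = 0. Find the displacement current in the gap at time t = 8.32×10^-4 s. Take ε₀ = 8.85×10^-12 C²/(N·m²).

5.52×10^-6 A

C = ε₀A/d = (8.85×10^-12)(0.01670)/(3.33×10^-3) = 4.438×10^-11 F and τ = RC = 1.766×10^-3 s. I_d in the gap equals the RC charging current.
I_d(t) = (V₀/R) e^(−t/τ) = 8.844×10^-6 · e^(−0.4711) = 5.52×10^-6 A.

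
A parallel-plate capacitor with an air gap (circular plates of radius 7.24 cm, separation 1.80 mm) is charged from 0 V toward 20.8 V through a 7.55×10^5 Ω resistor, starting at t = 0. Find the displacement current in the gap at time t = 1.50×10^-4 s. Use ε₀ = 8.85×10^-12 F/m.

2.37×10^-6 A

With C = ε₀A/d = (8.85×10^-12)(0.01647)/(1.80×10^-3) = 8.098×10^-11 F, the time constant is τ = RC = 6.114×10^-5 s, so t/τ = 2.453 and e^(−t/τ) = 0.08604.
I_d = I_cond = (V₀/R) e^(−t/τ) = (2.755×10^-5)(0.08604) = 2.37×10^-6 A.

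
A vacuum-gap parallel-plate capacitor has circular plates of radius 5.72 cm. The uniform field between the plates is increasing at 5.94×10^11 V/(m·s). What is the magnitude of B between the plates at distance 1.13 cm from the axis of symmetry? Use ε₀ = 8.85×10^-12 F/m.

Total displacement current: I_d = ε₀(πR²)(dE/dt) = (8.85×10^-12)(0.01028)(5.94×10^11) = 0.05404 A.
An Ampèrian loop of radius r encloses a fraction (r/R)² of I_d. Then B·2πr = μ₀ I_d (r/R)², giving B = μ₀ I_d r/(2πR²) = 3.73×10^-8 T.

3.73×10^-8 T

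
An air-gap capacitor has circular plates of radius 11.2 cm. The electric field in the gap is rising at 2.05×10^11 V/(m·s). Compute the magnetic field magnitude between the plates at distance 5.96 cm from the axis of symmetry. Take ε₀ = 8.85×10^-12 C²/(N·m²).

6.79×10^-8 T

I_d = ε₀ dΦ_E/dt = ε₀ πR² (dE/dt) = (8.85×10^-12)(0.03941)(2.05×10^11) = 0.07150 A through the full plate area.
An Ampèrian loop of radius r encloses a fraction (r/R)² of I_d. Then B·2πr = μ₀ I_d (r/R)², giving B = μ₀ I_d r/(2πR²) = 6.79×10^-8 T.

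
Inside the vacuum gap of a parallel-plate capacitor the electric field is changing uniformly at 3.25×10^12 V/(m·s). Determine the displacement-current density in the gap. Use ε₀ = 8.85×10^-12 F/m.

28.8 A/m²

The displacement-current density is ε₀ ∂E/∂t = (8.85×10^-12)(3.25×10^12) = 28.8 A/m².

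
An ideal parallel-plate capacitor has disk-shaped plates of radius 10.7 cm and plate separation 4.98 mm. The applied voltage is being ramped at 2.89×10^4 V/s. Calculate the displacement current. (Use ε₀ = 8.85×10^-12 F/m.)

1.85×10^-6 A

E = V/d so dE/dt = (dV/dt)/d = 5.803×10^6 V/(m·s), and I_d = ε₀ A dE/dt = (8.85×10^-12)(0.03597)(5.803×10^6) = 1.85×10^-6 A.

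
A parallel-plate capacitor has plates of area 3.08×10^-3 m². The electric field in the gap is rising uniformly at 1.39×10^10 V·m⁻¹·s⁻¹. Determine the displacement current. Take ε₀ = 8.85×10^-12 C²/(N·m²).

3.79×10^-4 A

The displacement current is ε₀ times dΦ_E/dt = ε₀ A dE/dt = (8.85×10^-12)(3.08×10^-3)(1.39×10^10) = 3.79×10^-4 A.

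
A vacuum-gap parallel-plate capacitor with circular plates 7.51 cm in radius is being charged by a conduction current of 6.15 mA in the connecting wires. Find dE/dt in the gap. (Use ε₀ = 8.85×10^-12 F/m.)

3.92×10^10 V/(m·s)

The displacement current between the plates equals the conduction current, I_d = 6.15 mA.
Inverting I_d = ε₀ A dE/dt gives dE/dt = 6.15×10^-3 / (8.85×10^-12 · 0.01772) = 3.92×10^10 V/(m·s).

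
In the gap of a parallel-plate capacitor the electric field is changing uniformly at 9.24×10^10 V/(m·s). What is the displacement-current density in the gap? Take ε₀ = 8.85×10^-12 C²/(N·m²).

J_d = ε₀ dE/dt = (8.85×10^-12)(9.24×10^10) = 0.818 A/m².

0.818 A/m²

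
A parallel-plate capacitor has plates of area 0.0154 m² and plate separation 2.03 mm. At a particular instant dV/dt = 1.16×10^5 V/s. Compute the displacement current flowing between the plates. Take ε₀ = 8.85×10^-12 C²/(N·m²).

E = V/d so dE/dt = (dV/dt)/d = 5.714×10^7 V/(m·s), and I_d = ε₀ A dE/dt = (8.85×10^-12)(0.0154)(5.714×10^7) = 7.79×10^-6 A.

7.79×10^-6 A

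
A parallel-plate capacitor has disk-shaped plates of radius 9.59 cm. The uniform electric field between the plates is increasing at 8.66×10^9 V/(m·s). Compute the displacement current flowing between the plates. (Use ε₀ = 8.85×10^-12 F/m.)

With a uniform field, Φ_E = EA, so I_d = ε₀ A dE/dt = 2.21×10^-3 A.

2.21×10^-3 A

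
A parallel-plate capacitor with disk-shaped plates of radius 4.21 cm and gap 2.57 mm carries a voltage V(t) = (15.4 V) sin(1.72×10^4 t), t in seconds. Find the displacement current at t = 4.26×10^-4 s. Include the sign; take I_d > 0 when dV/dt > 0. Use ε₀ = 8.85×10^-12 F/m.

C = ε₀A/d = (8.85×10^-12)(5.568×10^-3)/(2.57×10^-3) = 1.917×10^-11 F. dV/dt = V₀ω·cos(ωt); at ωt = 7.3272 rad this factor is 0.5028.
I_d = C dV/dt = (1.917×10^-11)(15.4)(1.72×10^4)(0.5028) = 2.55×10^-6 A.

2.55×10^-6 A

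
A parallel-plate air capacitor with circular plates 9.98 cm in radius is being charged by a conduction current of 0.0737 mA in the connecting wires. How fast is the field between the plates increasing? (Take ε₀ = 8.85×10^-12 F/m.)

2.66×10^8 V/(m·s)

Charge continuity gives I_d = I = 7.37×10^-5 A between the plates.
Inverting I_d = ε₀ A dE/dt gives dE/dt = 7.37×10^-5 / (8.85×10^-12 · 0.03129) = 2.66×10^8 V/(m·s).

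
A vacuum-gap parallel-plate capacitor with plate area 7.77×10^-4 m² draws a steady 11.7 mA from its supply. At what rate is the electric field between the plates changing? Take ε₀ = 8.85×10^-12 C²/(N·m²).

Charge continuity gives I_d = I = 0.0117 A between the plates.
Inverting I_d = ε₀ A dE/dt gives dE/dt = 0.0117 / (8.85×10^-12 · 7.77×10^-4) = 1.70×10^12 V/(m·s).

1.70×10^12 V/(m·s)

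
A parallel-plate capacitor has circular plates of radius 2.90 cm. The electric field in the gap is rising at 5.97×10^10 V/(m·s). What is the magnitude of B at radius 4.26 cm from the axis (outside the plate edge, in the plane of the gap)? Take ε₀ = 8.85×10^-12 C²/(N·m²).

Through the whole plate area (πR² = 2.642×10^-3 m²), I_d = ε₀ πR² dE/dt = 1.396×10^-3 A.
For r ≥ R the full I_d is enclosed: B = μ₀ I_d/(2πr) = (4π×10^-7)(1.396×10^-3)/(2π·0.0426) = 6.55×10^-9 T.

6.55×10^-9 T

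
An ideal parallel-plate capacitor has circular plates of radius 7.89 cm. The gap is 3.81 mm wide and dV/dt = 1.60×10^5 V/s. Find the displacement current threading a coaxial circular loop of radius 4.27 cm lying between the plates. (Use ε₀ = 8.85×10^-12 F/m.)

2.13×10^-6 A

With E = V/d, dE/dt = 4.199×10^7 V/(m·s) and πR² = 0.01956 m², giving I_d = ε₀ πR² dE/dt = 7.269×10^-6 A.
The field is uniform, so I_d,enc = I_d (r/R)² = (7.269×10^-6)(4.27/7.89)² = 2.13×10^-6 A.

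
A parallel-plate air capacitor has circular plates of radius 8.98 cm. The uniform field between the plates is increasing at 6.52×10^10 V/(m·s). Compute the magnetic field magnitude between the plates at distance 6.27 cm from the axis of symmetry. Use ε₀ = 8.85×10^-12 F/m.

I_d = ε₀ dΦ_E/dt = ε₀ πR² (dE/dt) = (8.85×10^-12)(0.02533)(6.52×10^10) = 0.01462 A through the full plate area.
An Ampèrian loop of radius r encloses a fraction (r/R)² of I_d. Then B·2πr = μ₀ I_d (r/R)², giving B = μ₀ I_d r/(2πR²) = 2.27×10^-8 T.

2.27×10^-8 T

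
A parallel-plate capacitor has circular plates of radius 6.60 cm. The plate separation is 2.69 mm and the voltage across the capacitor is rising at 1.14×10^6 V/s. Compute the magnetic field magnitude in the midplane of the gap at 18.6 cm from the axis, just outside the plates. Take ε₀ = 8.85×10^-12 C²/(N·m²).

5.52×10^-11 T

dE/dt = (dV/dt)/d = 4.238×10^8 V/(m·s); I_d = ε₀(πR²)(dE/dt) = (8.85×10^-12)(0.01368)(4.238×10^8) = 5.131×10^-5 A.
With r > R the enclosed displacement current is the full I_d; B = μ₀ I_d / (2πr) = 5.52×10^-11 T.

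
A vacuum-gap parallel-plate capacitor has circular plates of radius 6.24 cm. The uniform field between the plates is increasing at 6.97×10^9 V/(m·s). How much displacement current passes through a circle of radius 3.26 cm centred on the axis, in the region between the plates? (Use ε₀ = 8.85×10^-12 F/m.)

I_d = ε₀ dΦ_E/dt = ε₀ πR² (dE/dt) = (8.85×10^-12)(0.01223)(6.97×10^9) = 7.544×10^-4 A through the full plate area.
The field is uniform, so I_d,enc = I_d (r/R)² = (7.544×10^-4)(3.26/6.24)² = 2.06×10^-4 A.

2.06×10^-4 A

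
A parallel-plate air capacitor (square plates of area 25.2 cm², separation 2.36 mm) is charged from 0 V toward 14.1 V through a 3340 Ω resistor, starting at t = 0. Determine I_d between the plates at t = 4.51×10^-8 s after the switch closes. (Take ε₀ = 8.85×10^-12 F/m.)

C = ε₀A/d = (8.85×10^-12)(2.52×10^-3)/(2.36×10^-3) = 9.450×10^-12 F and τ = RC = 3.156×10^-8 s. I_d in the gap equals the RC charging current.
I_d(t) = (V₀/R) e^(−t/τ) = 4.222×10^-3 · e^(−1.429) = 1.01×10^-3 A.

1.01×10^-3 A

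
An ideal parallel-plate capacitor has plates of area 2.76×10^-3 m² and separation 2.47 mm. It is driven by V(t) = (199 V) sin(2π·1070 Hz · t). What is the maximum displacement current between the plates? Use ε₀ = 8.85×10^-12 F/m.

(dE/dt)_max = V₀ω/d = 5.417×10^8 V/(m·s); ω = 2πf = 6723 rad/s.
I_d,max = ε₀ A (dE/dt)_max = (8.85×10^-12)(2.76×10^-3)(5.417×10^8) = 1.32×10^-5 A.

1.32×10^-5 A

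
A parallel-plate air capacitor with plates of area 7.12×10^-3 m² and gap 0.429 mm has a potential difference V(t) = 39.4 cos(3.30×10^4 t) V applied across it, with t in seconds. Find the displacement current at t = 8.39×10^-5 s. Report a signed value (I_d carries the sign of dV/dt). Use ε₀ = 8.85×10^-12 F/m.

C = ε₀A/d = (8.85×10^-12)(7.12×10^-3)/(4.29×10^-4) = 1.469×10^-10 F. dV/dt = V₀ω·−sin(ωt); at ωt = 2.7687 rad this factor is -0.3643.
I_d = C dV/dt = (1.469×10^-10)(39.4)(3.30×10^4)(-0.3643) = -6.96×10^-5 A.

-6.96×10^-5 A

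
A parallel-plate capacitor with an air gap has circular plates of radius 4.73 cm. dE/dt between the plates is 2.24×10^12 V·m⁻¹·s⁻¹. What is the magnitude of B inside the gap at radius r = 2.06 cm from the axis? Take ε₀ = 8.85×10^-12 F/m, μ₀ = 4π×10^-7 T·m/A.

Through the whole plate area (πR² = 7.029×10^-3 m²), I_d = ε₀ πR² dE/dt = 0.1393 A.
An Ampèrian loop of radius r encloses a fraction (r/R)² of I_d. Then B·2πr = μ₀ I_d (r/R)², giving B = μ₀ I_d r/(2πR²) = 2.57×10^-7 T.

2.57×10^-7 T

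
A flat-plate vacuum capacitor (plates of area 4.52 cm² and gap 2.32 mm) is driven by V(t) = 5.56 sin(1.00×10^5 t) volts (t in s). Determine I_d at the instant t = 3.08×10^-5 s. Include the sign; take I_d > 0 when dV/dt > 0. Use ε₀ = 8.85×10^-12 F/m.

-9.57×10^-7 A

dE/dt = (V₀ω/d)·cos(ωt) with ωt = 3.08 rad: (5.56)(1.00×10^5)(-0.9981)/(2.32×10^-3) = -2.392×10^8 V/(m·s).
I_d = ε₀ A dE/dt = (8.85×10^-12)(4.52×10^-4)(-2.392×10^8) = -9.57×10^-7 A.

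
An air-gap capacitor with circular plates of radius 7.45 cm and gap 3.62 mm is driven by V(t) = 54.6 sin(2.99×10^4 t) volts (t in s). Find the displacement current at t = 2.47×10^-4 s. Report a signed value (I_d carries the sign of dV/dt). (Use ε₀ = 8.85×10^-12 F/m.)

3.14×10^-5 A

C = ε₀A/d = (8.85×10^-12)(0.01744)/(3.62×10^-3) = 4.264×10^-11 F. dV/dt = V₀ω·cos(ωt); at ωt = 7.3853 rad this factor is 0.4517.
I_d = C dV/dt = (4.264×10^-11)(54.6)(2.99×10^4)(0.4517) = 3.14×10^-5 A.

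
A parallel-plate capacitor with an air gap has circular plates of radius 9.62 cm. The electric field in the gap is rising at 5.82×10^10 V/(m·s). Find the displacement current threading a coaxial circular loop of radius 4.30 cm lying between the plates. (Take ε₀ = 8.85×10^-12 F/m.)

2.99×10^-3 A

Total displacement current: I_d = ε₀(πR²)(dE/dt) = (8.85×10^-12)(0.02907)(5.82×10^10) = 0.01497 A.
Since J_d is uniform, the enclosed fraction is (r/R)² = 0.1998, giving I_d,enc = 2.99×10^-3 A.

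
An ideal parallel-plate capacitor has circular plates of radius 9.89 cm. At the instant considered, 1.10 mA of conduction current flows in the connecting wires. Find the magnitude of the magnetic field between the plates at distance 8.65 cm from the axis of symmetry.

Between the plates the displacement current equals the wire current: I_d = 1.10 mA = 1.10×10^-3 A.
An Ampèrian loop of radius r encloses a fraction (r/R)² of I_d. Then B·2πr = μ₀ I_d (r/R)², giving B = μ₀ I_d r/(2πR²) = 1.95×10^-9 T.

1.95×10^-9 T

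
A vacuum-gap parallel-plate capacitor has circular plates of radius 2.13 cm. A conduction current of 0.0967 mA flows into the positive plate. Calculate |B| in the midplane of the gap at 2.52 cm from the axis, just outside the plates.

No conduction current crosses the gap, so I_d there equals the 9.67×10^-5 A in the leads.
Outside the plates the loop encloses all of I_d, so B·2πr = μ₀ I_d and B = 7.67×10^-10 T.

7.67×10^-10 T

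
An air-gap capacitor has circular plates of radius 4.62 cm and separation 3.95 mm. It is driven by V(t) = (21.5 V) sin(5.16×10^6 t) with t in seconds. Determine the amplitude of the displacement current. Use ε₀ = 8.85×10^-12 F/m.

C = ε₀A/d = (8.85×10^-12)(6.706×10^-3)/(3.95×10^-3) = 1.502×10^-11 F; ω = 5.16×10^6 rad/s.
I_d = C dV/dt, so |I_d|_max = C V₀ ω = (1.502×10^-11)(21.5)(5.16×10^6) = 1.67×10^-3 A.

1.67×10^-3 A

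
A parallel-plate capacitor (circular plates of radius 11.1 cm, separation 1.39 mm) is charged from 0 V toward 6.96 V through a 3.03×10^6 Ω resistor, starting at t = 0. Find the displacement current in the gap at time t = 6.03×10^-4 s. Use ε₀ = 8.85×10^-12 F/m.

1.02×10^-6 A

C = ε₀A/d = (8.85×10^-12)(0.03871)/(1.39×10^-3) = 2.465×10^-10 F, so τ = RC = 7.469×10^-4 s.
The conduction current is I(t) = (V₀/R) e^(−t/τ), and the displacement current between the plates equals it.
t/τ = 0.8073; I_d = (6.96/3.03×10^6) · e^(−0.8073) = (2.297×10^-6)(0.4461) = 1.02×10^-6 A.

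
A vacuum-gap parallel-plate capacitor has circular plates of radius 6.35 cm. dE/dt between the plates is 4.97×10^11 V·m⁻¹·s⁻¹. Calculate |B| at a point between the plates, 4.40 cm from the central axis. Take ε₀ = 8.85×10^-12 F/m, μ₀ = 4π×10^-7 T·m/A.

I_d = ε₀ dΦ_E/dt = ε₀ πR² (dE/dt) = (8.85×10^-12)(0.01267)(4.97×10^11) = 0.05573 A through the full plate area.
An Ampèrian loop of radius r encloses a fraction (r/R)² of I_d. Then B·2πr = μ₀ I_d (r/R)², giving B = μ₀ I_d r/(2πR²) = 1.22×10^-7 T.

1.22×10^-7 T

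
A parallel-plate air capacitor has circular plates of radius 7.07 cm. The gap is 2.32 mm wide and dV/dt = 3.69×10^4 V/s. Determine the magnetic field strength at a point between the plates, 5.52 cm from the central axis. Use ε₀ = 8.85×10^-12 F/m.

4.88×10^-12 T

dE/dt = (dV/dt)/d = 1.591×10^7 V/(m·s); I_d = ε₀(πR²)(dE/dt) = (8.85×10^-12)(0.01570)(1.591×10^7) = 2.211×10^-6 A.
∮B·dl = μ₀ I_d,enc with I_d,enc = I_d r²/R² = 1.348×10^-6 A; so B = μ₀ I_d,enc/(2πr) = 4.88×10^-12 T.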